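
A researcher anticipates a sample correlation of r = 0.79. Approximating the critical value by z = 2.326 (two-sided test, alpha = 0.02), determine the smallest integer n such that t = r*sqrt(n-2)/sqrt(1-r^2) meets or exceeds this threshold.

Need r·√(n−2)/√(1−r²) ≥ 2.326
√(n−2) ≥ 2.326·√(1−0.6241) / 0.79 = 2.326·0.613107 / 0.79 = 1.8052
n−2 ≥ 3.2587  ⇒  n ≥ 5.2587
Smallest integer n = 6

6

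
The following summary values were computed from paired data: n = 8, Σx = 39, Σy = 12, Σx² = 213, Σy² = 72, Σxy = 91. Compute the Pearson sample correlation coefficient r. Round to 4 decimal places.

Numerator: nΣxy − (Σx)(Σy) = 8·91 − (39)(12) = 260
Denominator: √[(nΣx²−(Σx)²)(nΣy²−(Σy)²)]
  nΣx²−(Σx)² = 8·213 − 1521 = 183;  nΣy²−(Σy)² = 8·72 − 144 = 432
  √(183·432) = √79056 = 281.1690
r = 260 / 281.1690 = 0.9247

0.9247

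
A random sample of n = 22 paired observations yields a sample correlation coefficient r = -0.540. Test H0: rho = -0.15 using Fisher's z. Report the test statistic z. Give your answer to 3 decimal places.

-1.975

Fisher z: atanh(-0.540) = -0.604156, atanh(-0.15) = -0.151140
z = (z_r − z_0)·√(n−3) = (-0.604156 − (-0.151140))·√19 = -0.453016 · 4.358899 = -1.975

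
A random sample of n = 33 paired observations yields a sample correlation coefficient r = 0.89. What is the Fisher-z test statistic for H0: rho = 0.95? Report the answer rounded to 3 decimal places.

-2.245

z_r = atanh(0.89) = 1.421926,  z_0 = atanh(0.95) = 1.831781
SE = 1/√(n−3) = 1/√30 = 0.182574
z = (z_r − z_0)/SE = (1.421926 − 1.831781) / 0.182574 = -0.409855 / 0.182574 = -2.245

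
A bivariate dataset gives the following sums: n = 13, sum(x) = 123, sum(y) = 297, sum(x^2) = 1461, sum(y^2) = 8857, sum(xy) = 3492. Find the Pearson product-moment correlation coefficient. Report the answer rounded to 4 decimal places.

Numerator: nΣxy − (Σx)(Σy) = 13·3492 − (123)(297) = 8865
Denominator: √[(nΣx²−(Σx)²)(nΣy²−(Σy)²)]
  nΣx²−(Σx)² = 13·1461 − 15129 = 3864;  nΣy²−(Σy)² = 13·8857 − 88209 = 26932
  √(3864·26932) = √104065248 = 10201.2376
r = 8865 / 10201.2376 = 0.8690

0.8690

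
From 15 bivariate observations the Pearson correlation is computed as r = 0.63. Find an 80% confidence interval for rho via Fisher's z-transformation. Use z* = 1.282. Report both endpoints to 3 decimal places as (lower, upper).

Fisher z: z_r = atanh(r) = ½·ln((1+0.63)/(1−0.63)) = 0.741416
SE(z) = 1/√(n−3) = 1/√12 = 0.288675
80% ⇒ z* = 1.282; margin = 1.282·0.288675 = 0.370081
CI on z-scale: (0.371335, 1.111497)
Back-transform: tanh(0.371335) = 0.355159, tanh(1.111497) = 0.804591

(0.355, 0.805)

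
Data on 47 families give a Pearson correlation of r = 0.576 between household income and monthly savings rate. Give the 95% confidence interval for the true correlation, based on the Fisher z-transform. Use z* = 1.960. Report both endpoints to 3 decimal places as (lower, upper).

z_r = atanh(0.576) = 0.656456;  SE = 1/√(n−3) = 1/√44 = 0.150756
z-limits: 0.656456 ± 1.960·0.150756 = 0.656456 ± 0.295482 = [0.360974, 0.951938]
ρ-limits: (tanh 0.360974, tanh 0.951938) = (0.346, 0.741)

(0.346, 0.741)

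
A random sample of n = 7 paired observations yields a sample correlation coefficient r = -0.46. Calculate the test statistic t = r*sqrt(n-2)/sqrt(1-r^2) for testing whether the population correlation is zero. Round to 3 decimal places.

t = r·√(n−2) / √(1−r²) with r = -0.46, n = 7
  = -0.46·√5 / √(1 − 0.2116)
  = -0.46·2.236068 / 0.887919
  = -1.028591 / 0.887919 = -1.158

-1.158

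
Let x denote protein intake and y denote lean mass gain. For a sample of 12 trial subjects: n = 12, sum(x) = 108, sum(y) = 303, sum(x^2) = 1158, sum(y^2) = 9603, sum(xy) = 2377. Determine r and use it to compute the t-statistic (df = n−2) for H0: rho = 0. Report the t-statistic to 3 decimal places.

S_xy = nΣxy − ΣxΣy = 12·2377 − 108·303 = 28524 − 32724 = -4200
S_xx = nΣx² − (Σx)² = 12·1158 − 108² = 13896 − 11664 = 2232
S_yy = nΣy² − (Σy)² = 12·9603 − 303² = 115236 − 91809 = 23427
r = S_xy / √(S_xx·S_yy) = -4200 / √(2232·23427) = -4200 / √52289064 = -4200 / 7231.1178 = -0.5808
t = r·√(n−2)/√(1−r²) = -0.5808·√10 / √(1−0.337329) = -1.836651 / 0.814046 = -2.256

-2.256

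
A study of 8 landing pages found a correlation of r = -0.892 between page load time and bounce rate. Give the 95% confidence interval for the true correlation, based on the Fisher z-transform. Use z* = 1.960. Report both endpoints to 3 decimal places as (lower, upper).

z_r = atanh(-0.892) = -1.431629;  SE = 1/√(n−3) = 1/√5 = 0.447214
z-limits: -1.431629 ± 1.960·0.447214 = -1.431629 ± 0.876539 = [-2.308168, -0.555090]
ρ-limits: (tanh -2.308168, tanh -0.555090) = (-0.980, -0.504)

(-0.980, -0.504)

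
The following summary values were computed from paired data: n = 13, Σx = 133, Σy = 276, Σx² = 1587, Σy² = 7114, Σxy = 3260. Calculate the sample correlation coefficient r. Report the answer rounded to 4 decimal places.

0.8189

S_xy = nΣxy − ΣxΣy = 13·3260 − 133·276 = 42380 − 36708 = 5672
S_xx = nΣx² − (Σx)² = 13·1587 − 133² = 20631 − 17689 = 2942
S_yy = nΣy² − (Σy)² = 13·7114 − 276² = 92482 − 76176 = 16306
r = S_xy / √(S_xx·S_yy) = 5672 / √(2942·16306) = 5672 / √47972252 = 5672 / 6926.2004 = 0.8189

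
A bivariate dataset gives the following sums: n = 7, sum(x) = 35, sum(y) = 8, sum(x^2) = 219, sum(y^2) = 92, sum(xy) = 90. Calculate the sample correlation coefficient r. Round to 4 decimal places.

0.8281

Numerator: nΣxy − (Σx)(Σy) = 7·90 − (35)(8) = 350
Denominator: √[(nΣx²−(Σx)²)(nΣy²−(Σy)²)]
  nΣx²−(Σx)² = 7·219 − 1225 = 308;  nΣy²−(Σy)² = 7·92 − 64 = 580
  √(308·580) = √178640 = 422.6583
r = 350 / 422.6583 = 0.8281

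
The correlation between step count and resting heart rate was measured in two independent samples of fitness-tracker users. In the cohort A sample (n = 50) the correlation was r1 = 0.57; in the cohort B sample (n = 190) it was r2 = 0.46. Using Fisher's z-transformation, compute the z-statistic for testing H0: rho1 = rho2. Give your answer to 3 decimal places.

0.921

z1 = atanh(0.57) = 0.647523,  z2 = atanh(0.46) = 0.497311
SE = √(1/(n1−3) + 1/(n2−3)) = √(1/47 + 1/187) = √(0.0212766 + 0.0053476) = √0.0266242 = 0.163169
z = (z1 − z2)/SE = (0.647523 − 0.497311) / 0.163169 = 0.150212 / 0.163169 = 0.921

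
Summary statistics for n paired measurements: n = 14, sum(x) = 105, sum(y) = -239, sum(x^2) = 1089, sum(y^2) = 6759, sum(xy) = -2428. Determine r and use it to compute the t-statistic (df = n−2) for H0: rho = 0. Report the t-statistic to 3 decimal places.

S_xy = nΣxy − ΣxΣy = 14·(-2428) − 105·(-239) = -33992 − (-25095) = -8897
S_xx = nΣx² − (Σx)² = 14·1089 − 105² = 15246 − 11025 = 4221
S_yy = nΣy² − (Σy)² = 14·6759 − (-239)² = 94626 − 57121 = 37505
r = S_xy / √(S_xx·S_yy) = -8897 / √(4221·37505) = -8897 / √158308605 = -8897 / 12582.0747 = -0.7071
t = r·√(n−2)/√(1−r²) = -0.7071·√12 / √(1−0.499990) = -2.449466 / 0.707114 = -3.464

-3.464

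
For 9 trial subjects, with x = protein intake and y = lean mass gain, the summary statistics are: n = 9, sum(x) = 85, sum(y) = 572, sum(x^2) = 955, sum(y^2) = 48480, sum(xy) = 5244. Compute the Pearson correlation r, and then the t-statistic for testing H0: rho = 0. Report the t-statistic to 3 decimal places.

-0.310

Numerator: nΣxy − (Σx)(Σy) = 9·5244 − (85)(572) = -1424
Denominator: √[(nΣx²−(Σx)²)(nΣy²−(Σy)²)]
  nΣx²−(Σx)² = 9·955 − 7225 = 1370;  nΣy²−(Σy)² = 9·48480 − 327184 = 109136
  √(1370·109136) = √149516320 = 12227.6866
r = -1424 / 12227.6866 = -0.1165
t = r·√(n−2)/√(1−r²) = -0.1165·√7 / √(1−0.013572) = -0.308230 / 0.993191 = -0.310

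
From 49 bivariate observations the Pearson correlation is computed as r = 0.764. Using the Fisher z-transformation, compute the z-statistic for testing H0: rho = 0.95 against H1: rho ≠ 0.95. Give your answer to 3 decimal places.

Fisher z: atanh(0.764) = 1.005754, atanh(0.95) = 1.831781
z = (z_r − z_0)·√(n−3) = (1.005754 − 1.831781)·√46 = -0.826027 · 6.782330 = -5.602

-5.602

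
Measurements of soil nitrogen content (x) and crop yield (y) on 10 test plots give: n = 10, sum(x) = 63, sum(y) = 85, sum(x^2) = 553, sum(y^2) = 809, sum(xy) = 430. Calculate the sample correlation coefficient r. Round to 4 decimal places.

-0.9079

S_xy = nΣxy − ΣxΣy = 10·430 − 63·85 = 4300 − 5355 = -1055
S_xx = nΣx² − (Σx)² = 10·553 − 63² = 5530 − 3969 = 1561
S_yy = nΣy² − (Σy)² = 10·809 − 85² = 8090 − 7225 = 865
r = S_xy / √(S_xx·S_yy) = -1055 / √(1561·865) = -1055 / √1350265 = -1055 / 1162.0090 = -0.9079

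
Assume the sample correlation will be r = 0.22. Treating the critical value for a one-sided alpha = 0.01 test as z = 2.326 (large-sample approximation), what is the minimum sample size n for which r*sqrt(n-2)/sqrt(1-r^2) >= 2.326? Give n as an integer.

r√(n−2)/√(1−r²) ≥ 2.326  ⇔  n−2 ≥ (2.326)²·(1−r²)/r²
(1−r²)/r² = (1−0.0484)/0.0484 = 19.6612
n ≥ 2 + 5.410276·19.6612 = 2 + 106.3725 = 108.3725
⌈108.3725⌉ = 109

109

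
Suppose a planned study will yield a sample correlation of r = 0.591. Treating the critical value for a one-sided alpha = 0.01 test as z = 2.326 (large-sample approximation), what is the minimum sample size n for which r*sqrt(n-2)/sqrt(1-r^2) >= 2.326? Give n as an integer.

13

Need r·√(n−2)/√(1−r²) ≥ 2.326
√(n−2) ≥ 2.326·√(1−0.349281) / 0.591 = 2.326·0.806672 / 0.591 = 3.1748
n−2 ≥ 10.0794  ⇒  n ≥ 12.0794
Smallest integer n = 13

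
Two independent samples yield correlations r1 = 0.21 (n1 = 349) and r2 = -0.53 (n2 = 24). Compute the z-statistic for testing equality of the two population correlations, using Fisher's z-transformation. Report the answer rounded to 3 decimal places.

3.574

Fisher z-transforms: z1 = atanh(0.21) = 0.213171, z2 = atanh(-0.53) = -0.590145; difference d = 0.803316
Var(d) = 1/346 + 1/21 = 0.0028902 + 0.0476190 = 0.0505092
z = d/√Var(d) = 0.803316 / √0.0505092 = 0.803316 / 0.224743 = 3.574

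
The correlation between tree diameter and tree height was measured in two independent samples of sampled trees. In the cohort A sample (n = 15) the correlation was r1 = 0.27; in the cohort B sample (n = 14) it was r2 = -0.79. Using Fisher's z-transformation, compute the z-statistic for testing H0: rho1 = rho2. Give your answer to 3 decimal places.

Fisher z-transforms: z1 = atanh(0.27) = 0.276864, z2 = atanh(-0.79) = -1.071432; difference d = 1.348296
Var(d) = 1/12 + 1/11 = 0.0833333 + 0.0909091 = 0.1742424
z = d/√Var(d) = 1.348296 / √0.1742424 = 1.348296 / 0.417424 = 3.230

3.230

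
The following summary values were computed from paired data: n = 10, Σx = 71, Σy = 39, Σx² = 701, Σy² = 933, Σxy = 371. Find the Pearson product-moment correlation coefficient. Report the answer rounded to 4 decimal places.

S_xy = nΣxy − ΣxΣy = 10·371 − 71·39 = 3710 − 2769 = 941
S_xx = nΣx² − (Σx)² = 10·701 − 71² = 7010 − 5041 = 1969
S_yy = nΣy² − (Σy)² = 10·933 − 39² = 9330 − 1521 = 7809
r = S_xy / √(S_xx·S_yy) = 941 / √(1969·7809) = 941 / √15375921 = 941 / 3921.2142 = 0.2400

0.2400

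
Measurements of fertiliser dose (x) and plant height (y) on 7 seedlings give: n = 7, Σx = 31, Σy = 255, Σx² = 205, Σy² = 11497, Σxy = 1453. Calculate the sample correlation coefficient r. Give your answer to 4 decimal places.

S_xy = nΣxy − ΣxΣy = 7·1453 − 31·255 = 10171 − 7905 = 2266
S_xx = nΣx² − (Σx)² = 7·205 − 31² = 1435 − 961 = 474
S_yy = nΣy² − (Σy)² = 7·11497 − 255² = 80479 − 65025 = 15454
r = S_xy / √(S_xx·S_yy) = 2266 / √(474·15454) = 2266 / √7325196 = 2266 / 2706.5099 = 0.8372

0.8372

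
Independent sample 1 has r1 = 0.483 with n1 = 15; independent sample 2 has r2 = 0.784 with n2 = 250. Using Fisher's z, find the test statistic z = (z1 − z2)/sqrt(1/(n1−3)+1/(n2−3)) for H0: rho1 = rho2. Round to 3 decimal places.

-1.789

z1 = atanh(0.483) = 0.526890,  z2 = atanh(0.784) = 1.055667
SE = √(1/(n1−3) + 1/(n2−3)) = √(1/12 + 1/247) = √(0.0833333 + 0.0040486) = √0.0873819 = 0.295604
z = (z1 − z2)/SE = (0.526890 − 1.055667) / 0.295604 = -0.528777 / 0.295604 = -1.789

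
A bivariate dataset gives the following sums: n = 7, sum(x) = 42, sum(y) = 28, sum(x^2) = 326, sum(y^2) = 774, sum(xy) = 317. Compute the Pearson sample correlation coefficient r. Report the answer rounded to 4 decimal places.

0.6732

S_xy = nΣxy − ΣxΣy = 7·317 − 42·28 = 2219 − 1176 = 1043
S_xx = nΣx² − (Σx)² = 7·326 − 42² = 2282 − 1764 = 518
S_yy = nΣy² − (Σy)² = 7·774 − 28² = 5418 − 784 = 4634
r = S_xy / √(S_xx·S_yy) = 1043 / √(518·4634) = 1043 / √2400412 = 1043 / 1549.3263 = 0.6732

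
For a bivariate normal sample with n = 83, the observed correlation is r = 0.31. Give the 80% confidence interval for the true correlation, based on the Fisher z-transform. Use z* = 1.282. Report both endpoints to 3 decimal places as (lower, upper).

(0.175, 0.433)

Fisher z: z_r = atanh(r) = ½·ln((1+0.31)/(1−0.31)) = 0.320545
SE(z) = 1/√(n−3) = 1/√80 = 0.111803
80% ⇒ z* = 1.282; margin = 1.282·0.111803 = 0.143331
CI on z-scale: (0.177214, 0.463876)
Back-transform: tanh(0.177214) = 0.175382, tanh(0.463876) = 0.433238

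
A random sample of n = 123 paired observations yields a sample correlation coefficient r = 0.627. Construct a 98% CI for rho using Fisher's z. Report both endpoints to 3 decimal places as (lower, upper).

z_r = atanh(0.627) = 0.736457;  SE = 1/√(n−3) = 1/√120 = 0.091287
z-limits: 0.736457 ± 2.326·0.091287 = 0.736457 ± 0.212334 = [0.524123, 0.948791]
ρ-limits: (tanh 0.524123, tanh 0.948791) = (0.481, 0.739)

(0.481, 0.739)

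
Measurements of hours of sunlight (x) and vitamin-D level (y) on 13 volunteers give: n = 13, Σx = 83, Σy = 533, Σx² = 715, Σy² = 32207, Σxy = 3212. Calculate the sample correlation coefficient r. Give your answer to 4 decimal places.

-0.1380

Numerator: nΣxy − (Σx)(Σy) = 13·3212 − (83)(533) = -2483
Denominator: √[(nΣx²−(Σx)²)(nΣy²−(Σy)²)]
  nΣx²−(Σx)² = 13·715 − 6889 = 2406;  nΣy²−(Σy)² = 13·32207 − 284089 = 134602
  √(2406·134602) = √323852412 = 17995.8999
r = -2483 / 17995.8999 = -0.1380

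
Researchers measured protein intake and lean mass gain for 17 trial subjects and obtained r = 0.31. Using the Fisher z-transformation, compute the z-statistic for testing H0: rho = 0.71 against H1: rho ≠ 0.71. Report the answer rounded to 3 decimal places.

Fisher z: atanh(0.31) = 0.320545, atanh(0.71) = 0.887184
z = (z_r − z_0)·√(n−3) = (0.320545 − 0.887184)·√14 = -0.566639 · 3.741657 = -2.120

-2.120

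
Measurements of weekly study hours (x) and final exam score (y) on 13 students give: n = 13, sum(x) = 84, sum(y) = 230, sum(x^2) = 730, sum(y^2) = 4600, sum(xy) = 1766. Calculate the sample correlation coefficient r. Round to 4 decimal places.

0.8877

Numerator: nΣxy − (Σx)(Σy) = 13·1766 − (84)(230) = 3638
Denominator: √[(nΣx²−(Σx)²)(nΣy²−(Σy)²)]
  nΣx²−(Σx)² = 13·730 − 7056 = 2434;  nΣy²−(Σy)² = 13·4600 − 52900 = 6900
  √(2434·6900) = √16794600 = 4098.1215
r = 3638 / 4098.1215 = 0.8877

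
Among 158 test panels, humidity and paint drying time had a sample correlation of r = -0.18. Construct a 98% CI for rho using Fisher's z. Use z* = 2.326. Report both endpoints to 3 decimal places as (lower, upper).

Fisher z: z_r = atanh(r) = ½·ln((1+(-0.18))/(1−(-0.18))) = -0.181983
SE(z) = 1/√(n−3) = 1/√155 = 0.080322
98% ⇒ z* = 2.326; margin = 2.326·0.080322 = 0.186829
CI on z-scale: (-0.368812, 0.004846)
Back-transform: tanh(-0.368812) = -0.352952, tanh(0.004846) = 0.004846

(-0.353, 0.005)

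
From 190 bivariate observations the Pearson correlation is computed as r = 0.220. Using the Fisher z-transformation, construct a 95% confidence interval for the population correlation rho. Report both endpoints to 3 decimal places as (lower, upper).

Fisher z: z_r = atanh(r) = ½·ln((1+0.220)/(1−0.220)) = 0.223656
SE(z) = 1/√(n−3) = 1/√187 = 0.073127
95% ⇒ z* = 1.960; margin = 1.960·0.073127 = 0.143329
CI on z-scale: (0.080327, 0.366985)
Back-transform: tanh(0.080327) = 0.080155, tanh(0.366985) = 0.351352

(0.080, 0.351)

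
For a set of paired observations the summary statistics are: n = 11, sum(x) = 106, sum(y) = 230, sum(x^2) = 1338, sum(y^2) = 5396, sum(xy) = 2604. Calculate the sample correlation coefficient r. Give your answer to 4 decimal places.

S_xy = nΣxy − ΣxΣy = 11·2604 − 106·230 = 28644 − 24380 = 4264
S_xx = nΣx² − (Σx)² = 11·1338 − 106² = 14718 − 11236 = 3482
S_yy = nΣy² − (Σy)² = 11·5396 − 230² = 59356 − 52900 = 6456
r = S_xy / √(S_xx·S_yy) = 4264 / √(3482·6456) = 4264 / √22479792 = 4264 / 4741.2859 = 0.8993

0.8993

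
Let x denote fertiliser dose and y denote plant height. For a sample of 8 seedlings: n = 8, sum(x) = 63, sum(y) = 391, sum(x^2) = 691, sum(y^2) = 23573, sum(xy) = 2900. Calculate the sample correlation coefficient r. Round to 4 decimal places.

-0.1921

Numerator: nΣxy − (Σx)(Σy) = 8·2900 − (63)(391) = -1433
Denominator: √[(nΣx²−(Σx)²)(nΣy²−(Σy)²)]
  nΣx²−(Σx)² = 8·691 − 3969 = 1559;  nΣy²−(Σy)² = 8·23573 − 152881 = 35703
  √(1559·35703) = √55660977 = 7460.6285
r = -1433 / 7460.6285 = -0.1921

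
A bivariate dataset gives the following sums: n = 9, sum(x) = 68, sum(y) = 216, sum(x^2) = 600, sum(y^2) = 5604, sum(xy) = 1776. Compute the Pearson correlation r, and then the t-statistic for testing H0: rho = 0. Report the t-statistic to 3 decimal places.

S_xy = nΣxy − ΣxΣy = 9·1776 − 68·216 = 15984 − 14688 = 1296
S_xx = nΣx² − (Σx)² = 9·600 − 68² = 5400 − 4624 = 776
S_yy = nΣy² − (Σy)² = 9·5604 − 216² = 50436 − 46656 = 3780
r = S_xy / √(S_xx·S_yy) = 1296 / √(776·3780) = 1296 / √2933280 = 1296 / 1712.6821 = 0.7567
t = r·√(n−2)/√(1−r²) = 0.7567·√7 / √(1−0.572595) = 2.002040 / 0.653762 = 3.062

3.062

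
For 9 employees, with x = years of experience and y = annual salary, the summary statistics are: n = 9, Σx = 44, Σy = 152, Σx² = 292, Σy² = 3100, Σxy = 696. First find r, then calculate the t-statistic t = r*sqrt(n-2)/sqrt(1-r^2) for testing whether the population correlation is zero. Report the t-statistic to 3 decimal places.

-0.633

Numerator: nΣxy − (Σx)(Σy) = 9·696 − (44)(152) = -424
Denominator: √[(nΣx²−(Σx)²)(nΣy²−(Σy)²)]
  nΣx²−(Σx)² = 9·292 − 1936 = 692;  nΣy²−(Σy)² = 9·3100 − 23104 = 4796
  √(692·4796) = √3318832 = 1821.7662
r = -424 / 1821.7662 = -0.2327
t = r·√(n−2)/√(1−r²) = -0.2327·√7 / √(1−0.054149) = -0.615666 / 0.972549 = -0.633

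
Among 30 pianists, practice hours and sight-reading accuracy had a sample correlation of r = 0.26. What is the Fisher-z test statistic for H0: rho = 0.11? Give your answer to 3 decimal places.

0.809

z_r = atanh(0.26) = 0.266108,  z_0 = atanh(0.11) = 0.110447
SE = 1/√(n−3) = 1/√27 = 0.192450
z = (z_r − z_0)/SE = (0.266108 − 0.110447) / 0.192450 = 0.155661 / 0.192450 = 0.809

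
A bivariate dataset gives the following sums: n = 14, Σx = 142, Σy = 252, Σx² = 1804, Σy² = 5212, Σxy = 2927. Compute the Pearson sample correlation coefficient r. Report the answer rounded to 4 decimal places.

0.7482

S_xy = nΣxy − ΣxΣy = 14·2927 − 142·252 = 40978 − 35784 = 5194
S_xx = nΣx² − (Σx)² = 14·1804 − 142² = 25256 − 20164 = 5092
S_yy = nΣy² − (Σy)² = 14·5212 − 252² = 72968 − 63504 = 9464
r = S_xy / √(S_xx·S_yy) = 5194 / √(5092·9464) = 5194 / √48190688 = 5194 / 6941.9513 = 0.7482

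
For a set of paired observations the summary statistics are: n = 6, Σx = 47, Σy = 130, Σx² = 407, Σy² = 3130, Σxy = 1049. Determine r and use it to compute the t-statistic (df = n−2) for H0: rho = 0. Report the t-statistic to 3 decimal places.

0.579

S_xy = nΣxy − ΣxΣy = 6·1049 − 47·130 = 6294 − 6110 = 184
S_xx = nΣx² − (Σx)² = 6·407 − 47² = 2442 − 2209 = 233
S_yy = nΣy² − (Σy)² = 6·3130 − 130² = 18780 − 16900 = 1880
r = S_xy / √(S_xx·S_yy) = 184 / √(233·1880) = 184 / √438040 = 184 / 661.8459 = 0.2780
t = r·√(n−2)/√(1−r²) = 0.2780·√4 / √(1−0.077284) = 0.556000 / 0.960581 = 0.579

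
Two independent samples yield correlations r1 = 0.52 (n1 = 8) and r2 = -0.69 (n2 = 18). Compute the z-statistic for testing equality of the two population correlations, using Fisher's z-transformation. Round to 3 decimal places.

2.758

Fisher z-transforms: z1 = atanh(0.52) = 0.576340, z2 = atanh(-0.69) = -0.847956; difference d = 1.424296
Var(d) = 1/5 + 1/15 = 0.2000000 + 0.0666667 = 0.2666667
z = d/√Var(d) = 1.424296 / √0.2666667 = 1.424296 / 0.516398 = 2.758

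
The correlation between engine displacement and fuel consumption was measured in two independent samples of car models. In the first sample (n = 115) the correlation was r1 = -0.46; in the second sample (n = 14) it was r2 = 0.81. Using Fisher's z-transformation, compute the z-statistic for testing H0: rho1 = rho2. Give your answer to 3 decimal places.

-5.141

z1 = atanh(-0.46) = -0.497311,  z2 = atanh(0.81) = 1.127029
SE = √(1/(n1−3) + 1/(n2−3)) = √(1/112 + 1/11) = √(0.0089286 + 0.0909091) = √0.0998377 = 0.315971
z = (z1 − z2)/SE = (-0.497311 − 1.127029) / 0.315971 = -1.624340 / 0.315971 = -5.141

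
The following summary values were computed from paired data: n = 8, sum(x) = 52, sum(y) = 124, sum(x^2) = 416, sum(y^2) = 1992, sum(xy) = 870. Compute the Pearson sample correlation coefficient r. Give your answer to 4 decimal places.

S_xy = nΣxy − ΣxΣy = 8·870 − 52·124 = 6960 − 6448 = 512
S_xx = nΣx² − (Σx)² = 8·416 − 52² = 3328 − 2704 = 624
S_yy = nΣy² − (Σy)² = 8·1992 − 124² = 15936 − 15376 = 560
r = S_xy / √(S_xx·S_yy) = 512 / √(624·560) = 512 / √349440 = 512 / 591.1345 = 0.8661

0.8661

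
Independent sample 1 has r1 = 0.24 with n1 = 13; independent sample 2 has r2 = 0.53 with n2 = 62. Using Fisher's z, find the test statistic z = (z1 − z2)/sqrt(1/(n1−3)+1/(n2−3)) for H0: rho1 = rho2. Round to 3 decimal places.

-1.010

Fisher z-transforms: z1 = atanh(0.24) = 0.244774, z2 = atanh(0.53) = 0.590145; difference d = -0.345371
Var(d) = 1/10 + 1/59 = 0.1000000 + 0.0169492 = 0.1169492
z = d/√Var(d) = -0.345371 / √0.1169492 = -0.345371 / 0.341978 = -1.010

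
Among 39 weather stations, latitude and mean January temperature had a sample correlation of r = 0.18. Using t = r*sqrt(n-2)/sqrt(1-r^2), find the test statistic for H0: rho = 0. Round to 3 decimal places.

t = r·√(n−2) / √(1−r²) with r = 0.18, n = 39
  = 0.18·√37 / √(1 − 0.0324)
  = 0.18·6.082763 / 0.983667
  = 1.094897 / 0.983667 = 1.113

1.113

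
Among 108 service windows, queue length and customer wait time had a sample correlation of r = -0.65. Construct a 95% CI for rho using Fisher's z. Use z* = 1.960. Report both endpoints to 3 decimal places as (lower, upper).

z_r = atanh(-0.65) = -0.775299;  SE = 1/√(n−3) = 1/√105 = 0.097590
z-limits: -0.775299 ± 1.960·0.097590 = -0.775299 ± 0.191276 = [-0.966575, -0.584023]
ρ-limits: (tanh -0.966575, tanh -0.584023) = (-0.747, -0.526)

(-0.747, -0.526)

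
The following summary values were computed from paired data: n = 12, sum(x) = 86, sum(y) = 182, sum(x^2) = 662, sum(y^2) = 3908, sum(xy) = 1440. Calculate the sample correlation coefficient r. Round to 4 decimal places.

S_xy = nΣxy − ΣxΣy = 12·1440 − 86·182 = 17280 − 15652 = 1628
S_xx = nΣx² − (Σx)² = 12·662 − 86² = 7944 − 7396 = 548
S_yy = nΣy² − (Σy)² = 12·3908 − 182² = 46896 − 33124 = 13772
r = S_xy / √(S_xx·S_yy) = 1628 / √(548·13772) = 1628 / √7547056 = 1628 / 2747.1906 = 0.5926

0.5926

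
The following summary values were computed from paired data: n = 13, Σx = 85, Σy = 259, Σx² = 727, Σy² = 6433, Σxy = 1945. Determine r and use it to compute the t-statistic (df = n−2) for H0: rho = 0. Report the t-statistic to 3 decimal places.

Numerator: nΣxy − (Σx)(Σy) = 13·1945 − (85)(259) = 3270
Denominator: √[(nΣx²−(Σx)²)(nΣy²−(Σy)²)]
  nΣx²−(Σx)² = 13·727 − 7225 = 2226;  nΣy²−(Σy)² = 13·6433 − 67081 = 16548
  √(2226·16548) = √36835848 = 6069.2543
r = 3270 / 6069.2543 = 0.5388
t = r·√(n−2)/√(1−r²) = 0.5388·√11 / √(1−0.290305) = 1.786997 / 0.842434 = 2.121

2.121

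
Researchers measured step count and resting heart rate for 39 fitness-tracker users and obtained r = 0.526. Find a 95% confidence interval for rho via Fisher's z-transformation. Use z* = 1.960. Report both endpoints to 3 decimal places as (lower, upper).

(0.252, 0.722)

Fisher z: z_r = atanh(r) = ½·ln((1+0.526)/(1−0.526)) = 0.584599
SE(z) = 1/√(n−3) = 1/√36 = 0.166667
95% ⇒ z* = 1.960; margin = 1.960·0.166667 = 0.326667
CI on z-scale: (0.257932, 0.911266)
Back-transform: tanh(0.257932) = 0.252360, tanh(0.911266) = 0.721739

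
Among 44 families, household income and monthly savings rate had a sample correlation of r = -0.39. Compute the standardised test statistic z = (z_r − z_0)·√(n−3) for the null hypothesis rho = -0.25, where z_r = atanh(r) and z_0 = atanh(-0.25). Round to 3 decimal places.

-1.001

z_r = atanh(-0.39) = -0.411800,  z_0 = atanh(-0.25) = -0.255413
SE = 1/√(n−3) = 1/√41 = 0.156174
z = (z_r − z_0)/SE = (-0.411800 − (-0.255413)) / 0.156174 = -0.156387 / 0.156174 = -1.001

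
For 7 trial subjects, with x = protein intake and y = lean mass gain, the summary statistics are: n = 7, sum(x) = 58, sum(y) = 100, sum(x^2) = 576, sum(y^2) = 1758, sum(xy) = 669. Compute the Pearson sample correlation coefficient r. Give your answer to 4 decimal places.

Numerator: nΣxy − (Σx)(Σy) = 7·669 − (58)(100) = -1117
Denominator: √[(nΣx²−(Σx)²)(nΣy²−(Σy)²)]
  nΣx²−(Σx)² = 7·576 − 3364 = 668;  nΣy²−(Σy)² = 7·1758 − 10000 = 2306
  √(668·2306) = √1540408 = 1241.1317
r = -1117 / 1241.1317 = -0.9000

-0.9000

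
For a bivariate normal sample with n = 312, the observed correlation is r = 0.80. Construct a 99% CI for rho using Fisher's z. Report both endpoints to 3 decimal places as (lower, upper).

Fisher z: z_r = atanh(r) = ½·ln((1+0.80)/(1−0.80)) = 1.098612
SE(z) = 1/√(n−3) = 1/√309 = 0.056888
99% ⇒ z* = 2.576; margin = 2.576·0.056888 = 0.146543
CI on z-scale: (0.952069, 1.245155)
Back-transform: tanh(0.952069) = 0.740718, tanh(1.245155) = 0.846919

(0.741, 0.847)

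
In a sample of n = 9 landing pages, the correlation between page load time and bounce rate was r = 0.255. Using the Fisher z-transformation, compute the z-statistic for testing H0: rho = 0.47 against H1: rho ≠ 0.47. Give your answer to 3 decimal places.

-0.611

z_r = atanh(0.255) = 0.260753,  z_0 = atanh(0.47) = 0.510070
SE = 1/√(n−3) = 1/√6 = 0.408248
z = (z_r − z_0)/SE = (0.260753 − 0.510070) / 0.408248 = -0.249317 / 0.408248 = -0.611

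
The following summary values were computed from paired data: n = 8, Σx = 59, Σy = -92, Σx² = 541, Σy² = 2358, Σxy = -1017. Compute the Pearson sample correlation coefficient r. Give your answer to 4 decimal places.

Numerator: nΣxy − (Σx)(Σy) = 8·(-1017) − (59)(-92) = -2708
Denominator: √[(nΣx²−(Σx)²)(nΣy²−(Σy)²)]
  nΣx²−(Σx)² = 8·541 − 3481 = 847;  nΣy²−(Σy)² = 8·2358 − 8464 = 10400
  √(847·10400) = √8808800 = 2967.9623
r = -2708 / 2967.9623 = -0.9124

-0.9124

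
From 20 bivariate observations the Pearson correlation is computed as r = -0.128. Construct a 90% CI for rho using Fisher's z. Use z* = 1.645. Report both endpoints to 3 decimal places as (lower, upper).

z_r = atanh(-0.128) = -0.128706;  SE = 1/√(n−3) = 1/√17 = 0.242536
z-limits: -0.128706 ± 1.645·0.242536 = -0.128706 ± 0.398972 = [-0.527678, 0.270266]
ρ-limits: (tanh -0.527678, tanh 0.270266) = (-0.484, 0.264)

(-0.484, 0.264)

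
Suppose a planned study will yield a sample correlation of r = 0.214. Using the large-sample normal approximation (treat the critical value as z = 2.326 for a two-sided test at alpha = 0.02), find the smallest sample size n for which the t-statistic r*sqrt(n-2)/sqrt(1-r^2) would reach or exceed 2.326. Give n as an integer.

115

r√(n−2)/√(1−r²) ≥ 2.326  ⇔  n−2 ≥ (2.326)²·(1−r²)/r²
(1−r²)/r² = (1−0.045796)/0.045796 = 20.8360
n ≥ 2 + 5.410276·20.8360 = 2 + 112.7285 = 114.7285
⌈114.7285⌉ = 115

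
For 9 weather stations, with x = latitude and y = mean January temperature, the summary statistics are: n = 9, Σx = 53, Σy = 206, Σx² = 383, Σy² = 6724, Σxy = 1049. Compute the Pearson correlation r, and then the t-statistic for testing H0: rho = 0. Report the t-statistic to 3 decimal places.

Numerator: nΣxy − (Σx)(Σy) = 9·1049 − (53)(206) = -1477
Denominator: √[(nΣx²−(Σx)²)(nΣy²−(Σy)²)]
  nΣx²−(Σx)² = 9·383 − 2809 = 638;  nΣy²−(Σy)² = 9·6724 − 42436 = 18080
  √(638·18080) = √11535040 = 3396.3274
r = -1477 / 3396.3274 = -0.4349
t = r·√(n−2)/√(1−r²) = -0.4349·√7 / √(1−0.189138) = -1.150637 / 0.900479 = -1.278

-1.278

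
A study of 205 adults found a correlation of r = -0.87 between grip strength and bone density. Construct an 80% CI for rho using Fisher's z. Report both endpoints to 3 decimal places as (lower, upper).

z_r = atanh(-0.87) = -1.333080;  SE = 1/√(n−3) = 1/√202 = 0.070360
z-limits: -1.333080 ± 1.282·0.070360 = -1.333080 ± 0.090202 = [-1.423282, -1.242878]
ρ-limits: (tanh -1.423282, tanh -1.242878) = (-0.890, -0.846)

(-0.890, -0.846)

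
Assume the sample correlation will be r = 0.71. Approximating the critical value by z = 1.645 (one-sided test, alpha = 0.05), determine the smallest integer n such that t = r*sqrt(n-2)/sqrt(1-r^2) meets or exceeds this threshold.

Need r·√(n−2)/√(1−r²) ≥ 1.645
√(n−2) ≥ 1.645·√(1−0.5041) / 0.71 = 1.645·0.704202 / 0.71 = 1.6316
n−2 ≥ 2.6621  ⇒  n ≥ 4.6621
Smallest integer n = 5

5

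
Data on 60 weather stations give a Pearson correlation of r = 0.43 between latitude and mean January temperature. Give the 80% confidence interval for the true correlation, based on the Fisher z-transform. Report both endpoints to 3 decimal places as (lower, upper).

z_r = atanh(0.43) = 0.459897;  SE = 1/√(n−3) = 1/√57 = 0.132453
z-limits: 0.459897 ± 1.282·0.132453 = 0.459897 ± 0.169805 = [0.290092, 0.629702]
ρ-limits: (tanh 0.290092, tanh 0.629702) = (0.282, 0.558)

(0.282, 0.558)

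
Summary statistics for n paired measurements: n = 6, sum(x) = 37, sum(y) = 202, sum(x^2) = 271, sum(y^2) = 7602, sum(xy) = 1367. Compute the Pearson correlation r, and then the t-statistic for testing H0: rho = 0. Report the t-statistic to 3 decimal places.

1.733

S_xy = nΣxy − ΣxΣy = 6·1367 − 37·202 = 8202 − 7474 = 728
S_xx = nΣx² − (Σx)² = 6·271 − 37² = 1626 − 1369 = 257
S_yy = nΣy² − (Σy)² = 6·7602 − 202² = 45612 − 40804 = 4808
r = S_xy / √(S_xx·S_yy) = 728 / √(257·4808) = 728 / √1235656 = 728 / 1111.6006 = 0.6549
t = r·√(n−2)/√(1−r²) = 0.6549·√4 / √(1−0.428894) = 1.309800 / 0.755716 = 1.733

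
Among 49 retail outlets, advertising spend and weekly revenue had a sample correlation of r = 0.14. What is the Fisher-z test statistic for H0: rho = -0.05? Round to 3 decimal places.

1.295

Fisher z: atanh(0.14) = 0.140926, atanh(-0.05) = -0.050042
z = (z_r − z_0)·√(n−3) = (0.140926 − (-0.050042))·√46 = 0.190968 · 6.782330 = 1.295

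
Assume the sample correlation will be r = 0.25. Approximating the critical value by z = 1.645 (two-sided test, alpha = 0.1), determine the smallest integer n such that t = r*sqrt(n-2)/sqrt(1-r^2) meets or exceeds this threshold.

Need r·√(n−2)/√(1−r²) ≥ 1.645
√(n−2) ≥ 1.645·√(1−0.0625) / 0.25 = 1.645·0.968246 / 0.25 = 6.3711
n−2 ≥ 40.5909  ⇒  n ≥ 42.5909
Smallest integer n = 43

43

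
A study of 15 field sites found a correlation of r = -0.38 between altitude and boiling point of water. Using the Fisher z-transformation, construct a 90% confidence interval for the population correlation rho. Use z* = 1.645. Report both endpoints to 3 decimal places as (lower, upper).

(-0.704, 0.075)

Fisher z: z_r = atanh(r) = ½·ln((1+(-0.38))/(1−(-0.38))) = -0.400060
SE(z) = 1/√(n−3) = 1/√12 = 0.288675
90% ⇒ z* = 1.645; margin = 1.645·0.288675 = 0.474870
CI on z-scale: (-0.874930, 0.074810)
Back-transform: tanh(-0.874930) = -0.703870, tanh(0.074810) = 0.074671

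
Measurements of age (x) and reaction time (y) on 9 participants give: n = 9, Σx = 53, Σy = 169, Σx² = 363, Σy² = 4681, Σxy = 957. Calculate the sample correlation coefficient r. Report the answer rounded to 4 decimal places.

S_xy = nΣxy − ΣxΣy = 9·957 − 53·169 = 8613 − 8957 = -344
S_xx = nΣx² − (Σx)² = 9·363 − 53² = 3267 − 2809 = 458
S_yy = nΣy² − (Σy)² = 9·4681 − 169² = 42129 − 28561 = 13568
r = S_xy / √(S_xx·S_yy) = -344 / √(458·13568) = -344 / √6214144 = -344 / 2492.8185 = -0.1380

-0.1380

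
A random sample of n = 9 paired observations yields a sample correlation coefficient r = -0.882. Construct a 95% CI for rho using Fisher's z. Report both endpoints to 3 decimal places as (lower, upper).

(-0.975, -0.526)

z_r = atanh(-0.882) = -1.384703;  SE = 1/√(n−3) = 1/√6 = 0.408248
z-limits: -1.384703 ± 1.960·0.408248 = -1.384703 ± 0.800166 = [-2.184869, -0.584537]
ρ-limits: (tanh -2.184869, tanh -0.584537) = (-0.975, -0.526)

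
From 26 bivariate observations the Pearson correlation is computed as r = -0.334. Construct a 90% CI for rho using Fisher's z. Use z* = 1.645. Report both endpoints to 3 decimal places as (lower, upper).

z_r = atanh(-0.334) = -0.347324;  SE = 1/√(n−3) = 1/√23 = 0.208514
z-limits: -0.347324 ± 1.645·0.208514 = -0.347324 ± 0.343006 = [-0.690330, -0.004318]
ρ-limits: (tanh -0.690330, tanh -0.004318) = (-0.598, -0.004)

(-0.598, -0.004)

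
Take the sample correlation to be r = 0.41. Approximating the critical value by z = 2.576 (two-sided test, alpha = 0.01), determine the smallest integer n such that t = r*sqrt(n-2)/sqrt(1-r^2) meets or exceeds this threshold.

35

r√(n−2)/√(1−r²) ≥ 2.576  ⇔  n−2 ≥ (2.576)²·(1−r²)/r²
(1−r²)/r² = (1−0.1681)/0.1681 = 4.9488
n ≥ 2 + 6.635776·4.9488 = 2 + 32.8391 = 34.8391
⌈34.8391⌉ = 35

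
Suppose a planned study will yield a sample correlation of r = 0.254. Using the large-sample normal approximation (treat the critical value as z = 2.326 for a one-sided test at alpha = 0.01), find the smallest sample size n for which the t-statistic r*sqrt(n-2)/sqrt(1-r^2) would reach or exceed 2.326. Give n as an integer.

Need r·√(n−2)/√(1−r²) ≥ 2.326
√(n−2) ≥ 2.326·√(1−0.064516) / 0.254 = 2.326·0.967204 / 0.254 = 8.8572
n−2 ≥ 78.4500  ⇒  n ≥ 80.4500
Smallest integer n = 81

81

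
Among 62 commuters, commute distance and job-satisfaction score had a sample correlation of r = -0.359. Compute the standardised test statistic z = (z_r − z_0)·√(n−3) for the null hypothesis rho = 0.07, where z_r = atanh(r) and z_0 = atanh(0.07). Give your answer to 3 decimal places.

Fisher z: atanh(-0.359) = -0.375737, atanh(0.07) = 0.070115
z = (z_r − z_0)·√(n−3) = (-0.375737 − 0.070115)·√59 = -0.445852 · 7.681146 = -3.425

-3.425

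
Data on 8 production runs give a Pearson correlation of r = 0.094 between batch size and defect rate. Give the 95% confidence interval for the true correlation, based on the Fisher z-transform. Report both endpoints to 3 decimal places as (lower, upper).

z_r = atanh(0.094) = 0.094278;  SE = 1/√(n−3) = 1/√5 = 0.447214
z-limits: 0.094278 ± 1.960·0.447214 = 0.094278 ± 0.876539 = [-0.782261, 0.970817]
ρ-limits: (tanh -0.782261, tanh 0.970817) = (-0.654, 0.749)

(-0.654, 0.749)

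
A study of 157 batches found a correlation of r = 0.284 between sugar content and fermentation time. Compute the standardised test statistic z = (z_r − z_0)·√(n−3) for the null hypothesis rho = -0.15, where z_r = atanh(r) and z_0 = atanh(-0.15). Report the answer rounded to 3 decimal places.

z_r = atanh(0.284) = 0.292028,  z_0 = atanh(-0.15) = -0.151140
SE = 1/√(n−3) = 1/√154 = 0.080582
z = (z_r − z_0)/SE = (0.292028 − (-0.151140)) / 0.080582 = 0.443168 / 0.080582 = 5.500

5.500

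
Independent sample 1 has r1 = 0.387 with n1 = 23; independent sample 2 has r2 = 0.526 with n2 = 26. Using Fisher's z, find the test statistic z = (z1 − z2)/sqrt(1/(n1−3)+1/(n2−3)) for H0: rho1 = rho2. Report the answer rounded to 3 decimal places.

-0.577

Fisher z-transforms: z1 = atanh(0.387) = 0.408267, z2 = atanh(0.526) = 0.584599; difference d = -0.176332
Var(d) = 1/20 + 1/23 = 0.0500000 + 0.0434783 = 0.0934783
z = d/√Var(d) = -0.176332 / √0.0934783 = -0.176332 / 0.305742 = -0.577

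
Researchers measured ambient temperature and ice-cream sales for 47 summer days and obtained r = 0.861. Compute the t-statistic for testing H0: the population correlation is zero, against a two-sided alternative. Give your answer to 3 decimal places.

t = r·√(n−2) / √(1−r²) with r = 0.861, n = 47
  = 0.861·√45 / √(1 − 0.741321)
  = 0.861·6.708204 / 0.508605
  = 5.775764 / 0.508605 = 11.356

11.356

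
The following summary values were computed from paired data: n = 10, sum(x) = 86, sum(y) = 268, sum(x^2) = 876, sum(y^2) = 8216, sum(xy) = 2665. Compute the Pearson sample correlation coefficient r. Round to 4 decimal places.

Numerator: nΣxy − (Σx)(Σy) = 10·2665 − (86)(268) = 3602
Denominator: √[(nΣx²−(Σx)²)(nΣy²−(Σy)²)]
  nΣx²−(Σx)² = 10·876 − 7396 = 1364;  nΣy²−(Σy)² = 10·8216 − 71824 = 10336
  √(1364·10336) = √14098304 = 3754.7708
r = 3602 / 3754.7708 = 0.9593

0.9593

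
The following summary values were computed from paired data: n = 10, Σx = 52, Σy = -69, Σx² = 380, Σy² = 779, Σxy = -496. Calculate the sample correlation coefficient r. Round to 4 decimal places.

S_xy = nΣxy − ΣxΣy = 10·(-496) − 52·(-69) = -4960 − (-3588) = -1372
S_xx = nΣx² − (Σx)² = 10·380 − 52² = 3800 − 2704 = 1096
S_yy = nΣy² − (Σy)² = 10·779 − (-69)² = 7790 − 4761 = 3029
r = S_xy / √(S_xx·S_yy) = -1372 / √(1096·3029) = -1372 / √3319784 = -1372 / 1822.0274 = -0.7530

-0.7530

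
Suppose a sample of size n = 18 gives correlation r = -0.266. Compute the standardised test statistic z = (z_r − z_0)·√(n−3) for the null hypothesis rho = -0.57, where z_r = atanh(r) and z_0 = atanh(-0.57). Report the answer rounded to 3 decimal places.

1.452

z_r = atanh(-0.266) = -0.272554,  z_0 = atanh(-0.57) = -0.647523
SE = 1/√(n−3) = 1/√15 = 0.258199
z = (z_r − z_0)/SE = (-0.272554 − (-0.647523)) / 0.258199 = 0.374969 / 0.258199 = 1.452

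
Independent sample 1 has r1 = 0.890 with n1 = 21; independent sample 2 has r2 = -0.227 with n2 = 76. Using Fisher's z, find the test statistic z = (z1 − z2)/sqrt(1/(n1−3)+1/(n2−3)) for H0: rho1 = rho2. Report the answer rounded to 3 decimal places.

Fisher z-transforms: z1 = atanh(0.890) = 1.421926, z2 = atanh(-0.227) = -0.231024; difference d = 1.652950
Var(d) = 1/18 + 1/73 = 0.0555556 + 0.0136986 = 0.0692542
z = d/√Var(d) = 1.652950 / √0.0692542 = 1.652950 / 0.263162 = 6.281

6.281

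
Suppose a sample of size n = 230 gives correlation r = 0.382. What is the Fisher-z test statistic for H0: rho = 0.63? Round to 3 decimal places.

Fisher z: atanh(0.382) = 0.402399, atanh(0.63) = 0.741416
z = (z_r − z_0)·√(n−3) = (0.402399 − 0.741416)·√227 = -0.339017 · 15.066519 = -5.108

-5.108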